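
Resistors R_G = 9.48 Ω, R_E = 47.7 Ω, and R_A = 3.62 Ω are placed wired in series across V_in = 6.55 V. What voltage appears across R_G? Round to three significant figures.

ΣR = 9.48 + 47.7 + 3.62 = 60.80 Ω.
By the voltage-divider rule, V = 6.55 × 9.480/60.80 = 1.021 V.

V ≈ 1.02 V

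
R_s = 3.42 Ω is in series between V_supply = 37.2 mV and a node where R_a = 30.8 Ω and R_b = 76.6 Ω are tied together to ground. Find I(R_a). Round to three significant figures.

Equivalent of the parallel group: R_p = 21.97 Ω.
V_A = 37.2 × 21.97/25.39 = 32.19 mV.
Branch current I = V_A/R_a = 32.19/30.8 = 1.045 mA.
(Equivalently: I_total = 1.465 mA, then current-divider fraction G_k/ΣG = 0.7132.)

I ≈ 1.05 mA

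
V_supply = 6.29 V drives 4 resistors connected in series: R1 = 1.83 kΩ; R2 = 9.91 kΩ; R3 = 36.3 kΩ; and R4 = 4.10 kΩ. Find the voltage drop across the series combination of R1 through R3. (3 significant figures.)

ΣR = 1.83 + 9.91 + 36.3 + 4.10 = 52.14 kΩ.
R_{R1..R3} = 1.83 + 9.91 + 36.3 = 48.04 kΩ.
Voltage divider: V = V_supply · (48.04 / 52.14) = 6.29 × 0.9214 = 5.795 V.

V ≈ 5.80 V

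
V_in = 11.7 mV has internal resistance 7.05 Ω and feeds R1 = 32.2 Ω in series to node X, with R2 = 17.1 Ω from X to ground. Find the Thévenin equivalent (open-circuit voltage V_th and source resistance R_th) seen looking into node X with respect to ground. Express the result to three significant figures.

R1' = 7.05 + 32.2 = 39.25 Ω (source resistance + R1).
V_th is the unloaded tap voltage: V_in · R2/(R1'+R2) = 11.7 × 0.3035 = 3.550 mV.
Looking into X with the source shorted: R_th = R1'·R2/(R1'+R2) = 39.25 × 17.1/56.35 = 11.91 Ω.

V_th ≈ 3.55 mV, R_th ≈ 11.9 Ω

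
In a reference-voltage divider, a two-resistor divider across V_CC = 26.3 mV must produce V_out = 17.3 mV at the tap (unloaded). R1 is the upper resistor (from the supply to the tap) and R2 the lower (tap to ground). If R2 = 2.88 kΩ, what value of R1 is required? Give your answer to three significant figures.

V_out/V_CC = R2/(R1+R2) = 0.6578.
Rearranging, R1 = R2·(1−k)/k = 2.88 × 0.5202 = 1.498 kΩ.

R1 ≈ 1.50 kΩ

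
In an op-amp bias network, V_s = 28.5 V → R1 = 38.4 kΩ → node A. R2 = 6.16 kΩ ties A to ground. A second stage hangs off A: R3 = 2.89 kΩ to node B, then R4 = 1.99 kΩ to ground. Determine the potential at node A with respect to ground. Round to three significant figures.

V_A ≈ 1.89 V

Node A sees R2 in parallel with the series input of stage 2, R3 + R4 = 4.880 kΩ.
Effective lower resistance at A: R2 ‖ 4.880 = 2.723 kΩ.
So V_A = 28.5 × 0.06621 = 1.887 V.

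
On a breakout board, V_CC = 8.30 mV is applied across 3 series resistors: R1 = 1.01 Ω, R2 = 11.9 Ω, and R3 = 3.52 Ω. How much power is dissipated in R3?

ΣR = 16.43 Ω → I = 8.30/16.43 = 0.5052 mA.
V(R3) = I·R = 1.778 mV; P = V·I = 1.778 × 0.5052 = 0.8983 µW.

P ≈ 0.898 µW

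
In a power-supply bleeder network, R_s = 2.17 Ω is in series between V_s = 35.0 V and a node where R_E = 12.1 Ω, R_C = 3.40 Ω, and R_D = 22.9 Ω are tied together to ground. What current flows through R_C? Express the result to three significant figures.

Combine the parallel branches: R_p = (1/12.1 + 1/3.40 + 1/22.9)⁻¹ = 2.379 Ω.
V_A by voltage divider: V_A = 35.0 × 2.379/(2.17 + 2.379) = 18.30 V.
I(R_C) = V_A / R_C = 18.30/3.40 = 5.383 A.

I ≈ 5.38 A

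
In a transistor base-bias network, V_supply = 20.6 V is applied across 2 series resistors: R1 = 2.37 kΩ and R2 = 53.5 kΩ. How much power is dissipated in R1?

P ≈ 0.322 mW

Series current I = V_supply/ΣR = 20.6/55.87 = 0.3687 mA.
P(R1) = I²·R1 = (0.3687)² × 2.37 = 0.3222 mW.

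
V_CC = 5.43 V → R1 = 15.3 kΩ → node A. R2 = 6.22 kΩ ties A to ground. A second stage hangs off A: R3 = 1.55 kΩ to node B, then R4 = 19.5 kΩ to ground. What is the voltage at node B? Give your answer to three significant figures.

V_B ≈ 1.20 V

Node A sees R2 in parallel with the series input of stage 2, R3 + R4 = 21.05 kΩ.
R2 ‖ (R3+R4) = 4.801 kΩ.
V_A = 5.43 × 4.801/(15.3 + 4.801) = 1.297 V.
Stage 2 is unloaded, so V_B = V_A · R4/(R3+R4) = 1.297 × 19.5/21.05 = 1.201 V.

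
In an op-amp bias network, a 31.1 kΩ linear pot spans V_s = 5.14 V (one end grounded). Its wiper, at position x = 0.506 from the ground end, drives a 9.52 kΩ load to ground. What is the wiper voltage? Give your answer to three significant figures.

Lower segment x·R_p = 15.74 kΩ; upper segment (1−x)·R_p = 15.36 kΩ.
(x·R_p) ‖ R_L = 5.932 kΩ.
V_out = 5.14 × 5.932/(15.36 + 5.932) = 1.432 V.
(Unloaded: V_out = x·V_s = 2.60 V.)

V_out ≈ 1.43 V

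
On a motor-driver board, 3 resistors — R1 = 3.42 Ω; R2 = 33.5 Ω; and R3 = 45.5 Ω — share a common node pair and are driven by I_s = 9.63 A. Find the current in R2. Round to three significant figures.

Conductances: ΣG = 1/3.42 + 1/33.5 + 1/45.5 = 0.3442 (1/Ω).
R2 takes the fraction G_k/ΣG = 0.02985/0.3442 = 0.08672, so I = 9.63 × 0.08672 = 0.8351 A.

I ≈ 0.835 A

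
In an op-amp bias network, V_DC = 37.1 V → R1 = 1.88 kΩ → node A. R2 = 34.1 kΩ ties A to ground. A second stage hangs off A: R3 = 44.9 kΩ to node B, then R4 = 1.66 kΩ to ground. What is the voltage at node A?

V_A ≈ 33.9 V

The second stage (R3 + R4 = 46.56 kΩ) loads node A in parallel with R2.
R2 ‖ (R3+R4) = 19.68 kΩ.
First divider: V_A = V_DC · 19.68/(1.88 + 19.68) = 33.87 V.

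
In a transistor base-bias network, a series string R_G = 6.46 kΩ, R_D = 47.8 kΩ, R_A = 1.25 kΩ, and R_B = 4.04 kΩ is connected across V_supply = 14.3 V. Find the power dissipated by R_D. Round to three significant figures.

Series current I = V_supply/ΣR = 14.3/59.55 = 0.2401 mA.
P = I²R = 0.05766 × 47.8 = 2.756 mW.

P ≈ 2.76 mW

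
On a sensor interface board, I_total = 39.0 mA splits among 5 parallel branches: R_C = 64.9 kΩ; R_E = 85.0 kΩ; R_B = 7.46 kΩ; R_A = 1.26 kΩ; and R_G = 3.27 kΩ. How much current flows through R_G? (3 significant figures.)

Total conductance ΣG = 1/64.9 + 1/85.0 + 1/7.46 + 1/1.26 + 1/3.27 = 1.261 (units of 1/kΩ).
Current divider: I(R_G) = I_total · G_k/ΣG = 39.0 × (0.3058/1.261) = 39.0 × 0.2426 = 9.460 mA.

I ≈ 9.46 mA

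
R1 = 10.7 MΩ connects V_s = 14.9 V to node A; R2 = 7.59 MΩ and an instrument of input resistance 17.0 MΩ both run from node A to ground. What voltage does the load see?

First combine the lower leg with the load: R2 ‖ R_L = 5.247 MΩ.
Then V_out = V_s · R2'/(R1 + R2') = 14.9 × 5.247/15.95 = 4.903 V.

V_out ≈ 4.90 V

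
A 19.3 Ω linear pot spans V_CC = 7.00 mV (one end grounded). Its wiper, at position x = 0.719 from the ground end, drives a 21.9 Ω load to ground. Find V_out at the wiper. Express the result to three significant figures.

V_out ≈ 4.27 mV

Split the track: R_lower = x·R_p = 13.88 Ω, R_upper = (1−x)·R_p = 5.423 Ω.
R_L loads the lower segment: effective lower R = 8.494 Ω.
Loaded-divider output: V_out = 7.00 × 0.6103 = 4.272 mV.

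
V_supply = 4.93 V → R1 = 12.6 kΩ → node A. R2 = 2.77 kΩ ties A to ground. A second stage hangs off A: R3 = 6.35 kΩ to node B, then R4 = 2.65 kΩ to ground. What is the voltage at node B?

Node A sees R2 in parallel with the series input of stage 2, R3 + R4 = 9.000 kΩ.
Effective lower resistance at A: R2 ‖ 9.000 = 2.118 kΩ.
So V_A = 4.93 × 0.1439 = 0.7095 V.
V_B = V_A × 0.2944 = 0.2089 V.

V_B ≈ 0.209 V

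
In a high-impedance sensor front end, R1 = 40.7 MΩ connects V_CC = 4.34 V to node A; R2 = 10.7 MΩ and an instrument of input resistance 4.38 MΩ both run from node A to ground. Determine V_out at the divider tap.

V_out ≈ 0.308 V

R2 ‖ R_L = (10.7 × 4.38)/(10.7 + 4.38) = 3.108 MΩ.
Then V_out = V_CC · R2'/(R1 + R2') = 4.34 × 3.108/43.81 = 0.3079 V.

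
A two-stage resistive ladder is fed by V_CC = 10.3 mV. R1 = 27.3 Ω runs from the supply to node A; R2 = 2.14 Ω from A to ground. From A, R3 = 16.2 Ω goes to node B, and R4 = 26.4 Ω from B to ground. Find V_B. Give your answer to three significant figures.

The second stage (R3 + R4 = 42.60 Ω) loads node A in parallel with R2.
R2 ‖ (R3+R4) = 2.038 Ω.
V_A = 10.3 × 2.038/(27.3 + 2.038) = 0.7154 mV.
V_B = V_A × 0.6197 = 0.4433 mV.

V_B ≈ 0.443 mV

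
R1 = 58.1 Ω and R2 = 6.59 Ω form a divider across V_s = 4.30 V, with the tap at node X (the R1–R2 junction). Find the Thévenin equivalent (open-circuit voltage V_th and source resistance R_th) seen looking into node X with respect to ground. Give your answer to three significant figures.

Open-circuit (no load on X): V_th = V_s · R2/(R1 + R2) = 4.30 × 6.59/(58.10 + 6.59) = 0.4380 V.
Looking into X with the source shorted: R_th = R1·R2/(R1+R2) = 58.10 × 6.59/64.69 = 5.919 Ω.

V_th ≈ 0.438 V, R_th ≈ 5.92 Ω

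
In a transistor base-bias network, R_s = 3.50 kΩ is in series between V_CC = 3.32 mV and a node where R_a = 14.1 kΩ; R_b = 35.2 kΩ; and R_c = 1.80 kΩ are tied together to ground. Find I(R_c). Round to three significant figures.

Parallel bank: R_p = 1/(1/14.1 + 1/35.2 + 1/1.80) = 1.527 kΩ.
V_A = 3.32 × 1.527/5.027 = 1.008 mV.
I(R_c) = V_A / R_c = 1.008/1.80 = 0.5603 µA.

I ≈ 0.560 µA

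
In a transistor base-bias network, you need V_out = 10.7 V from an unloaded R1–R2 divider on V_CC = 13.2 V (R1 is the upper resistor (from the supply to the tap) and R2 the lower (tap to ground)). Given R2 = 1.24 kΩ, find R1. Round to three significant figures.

R1 ≈ 0.290 kΩ

The divider ratio is R2/(R1+R2) = 10.7/13.2 = 0.8106.
R1 = R2·(1/k − 1) = 1.24 × 0.2336 = 0.2897 kΩ.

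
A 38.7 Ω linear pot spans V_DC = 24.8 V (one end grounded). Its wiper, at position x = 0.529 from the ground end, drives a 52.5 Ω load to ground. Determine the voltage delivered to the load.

Lower segment x·R_p = 20.47 Ω; upper segment (1−x)·R_p = 18.23 Ω.
R_L loads the lower segment: effective lower R = 14.73 Ω.
V_out = 24.8 × 14.73/(18.23 + 14.73) = 11.08 V.

V_out ≈ 11.1 V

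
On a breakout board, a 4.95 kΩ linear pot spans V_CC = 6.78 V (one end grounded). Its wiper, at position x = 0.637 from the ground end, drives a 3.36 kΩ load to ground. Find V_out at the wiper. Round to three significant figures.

V_out ≈ 3.22 V

Lower segment x·R_p = 3.153 kΩ; upper segment (1−x)·R_p = 1.797 kΩ.
(x·R_p) ‖ R_L = 1.627 kΩ.
Loaded-divider output: V_out = 6.78 × 0.4751 = 3.221 V.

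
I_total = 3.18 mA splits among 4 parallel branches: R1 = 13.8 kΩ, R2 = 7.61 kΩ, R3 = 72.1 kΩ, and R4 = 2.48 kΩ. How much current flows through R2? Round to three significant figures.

Conductances: ΣG = 1/13.8 + 1/7.61 + 1/72.1 + 1/2.48 = 0.6210 (1/kΩ).
Current divider: I(R2) = I_total · G_k/ΣG = 3.18 × (0.1314/0.6210) = 3.18 × 0.2116 = 0.6729 mA.

I ≈ 0.673 mA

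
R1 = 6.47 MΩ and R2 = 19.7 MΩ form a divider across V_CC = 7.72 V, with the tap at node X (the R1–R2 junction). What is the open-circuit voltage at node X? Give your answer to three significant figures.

V_th ≈ 5.81 V

Open-circuit (no load on X): V_th = V_CC · R2/(R1 + R2) = 7.72 × 19.7/(6.470 + 19.7) = 5.811 V.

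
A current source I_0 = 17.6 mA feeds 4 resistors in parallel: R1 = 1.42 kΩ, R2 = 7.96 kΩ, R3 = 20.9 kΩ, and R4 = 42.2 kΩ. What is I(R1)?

ΣG = 1/1.42 + 1/7.96 + 1/20.9 + 1/42.2 = 0.9014.
By the current-divider rule, I = I_0 · G_k/ΣG = 17.6 × 0.7813 = 13.75 mA.

I ≈ 13.8 mA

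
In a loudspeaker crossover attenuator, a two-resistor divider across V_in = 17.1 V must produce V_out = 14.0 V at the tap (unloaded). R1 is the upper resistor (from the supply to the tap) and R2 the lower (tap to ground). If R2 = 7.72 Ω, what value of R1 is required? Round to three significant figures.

The divider ratio is R2/(R1+R2) = 14.0/17.1 = 0.8187.
R1 = R2·(1/k − 1) = 7.72 × 0.2214 = 1.709 Ω.

R1 ≈ 1.71 Ω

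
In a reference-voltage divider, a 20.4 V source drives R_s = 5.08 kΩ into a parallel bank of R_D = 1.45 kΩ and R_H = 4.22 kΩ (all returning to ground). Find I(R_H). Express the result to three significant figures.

Equivalent of the parallel group: R_p = 1.079 kΩ.
V_A = 20.4 × 1.079/6.159 = 3.574 V.
Branch current I = V_A/R_H = 3.574/4.22 = 0.8470 mA.

I ≈ 0.847 mA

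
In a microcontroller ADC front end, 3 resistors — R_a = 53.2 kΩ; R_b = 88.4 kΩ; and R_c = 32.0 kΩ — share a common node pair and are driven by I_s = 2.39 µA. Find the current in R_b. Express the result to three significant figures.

I ≈ 0.441 µA

Conductances: ΣG = 1/53.2 + 1/88.4 + 1/32.0 = 0.06136 (1/kΩ).
R_b takes the fraction G_k/ΣG = 0.01131/0.06136 = 0.1844, so I = 2.39 × 0.1844 = 0.4406 µA.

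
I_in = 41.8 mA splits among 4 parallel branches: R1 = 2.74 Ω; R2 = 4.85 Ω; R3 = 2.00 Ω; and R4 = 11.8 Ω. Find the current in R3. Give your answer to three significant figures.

ΣG = 1/2.74 + 1/4.85 + 1/2.00 + 1/11.8 = 1.156.
R3 takes the fraction G_k/ΣG = 0.5000/1.156 = 0.4326, so I = 41.8 × 0.4326 = 18.08 mA.

I ≈ 18.1 mA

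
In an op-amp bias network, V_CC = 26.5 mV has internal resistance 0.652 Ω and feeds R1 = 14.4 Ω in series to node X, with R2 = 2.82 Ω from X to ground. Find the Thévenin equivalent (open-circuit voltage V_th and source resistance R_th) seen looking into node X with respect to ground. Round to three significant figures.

V_th ≈ 4.18 mV, R_th ≈ 2.38 Ω

R1' = 0.652 + 14.4 = 15.05 Ω (source resistance + R1).
With X open, the divider is unloaded: V_th = 26.5 × 2.82/17.87 = 4.181 mV.
With V_CC suppressed (replaced by a short), R_th = R1' ‖ R2 = (15.05 × 2.82)/(15.05 + 2.82) = 2.375 Ω.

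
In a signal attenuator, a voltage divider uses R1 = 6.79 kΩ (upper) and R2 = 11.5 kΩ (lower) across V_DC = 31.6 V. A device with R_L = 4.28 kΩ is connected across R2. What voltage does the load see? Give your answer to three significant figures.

R2 ‖ R_L = (11.5 × 4.28)/(11.5 + 4.28) = 3.119 kΩ.
Then V_out = V_DC · R2'/(R1 + R2') = 31.6 × 3.119/9.909 = 9.947 V.
(Unloaded it would be 19.9 V; the load pulls it down.)

V_out ≈ 9.95 V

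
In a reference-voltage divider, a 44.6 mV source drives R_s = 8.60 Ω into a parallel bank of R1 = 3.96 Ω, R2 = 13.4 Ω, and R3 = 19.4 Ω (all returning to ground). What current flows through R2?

Equivalent of the parallel group: R_p = 2.641 Ω.
V_A = 44.6 × 2.641/11.24 = 10.48 mV.
I(R2) = V_A / R2 = 10.48/13.4 = 0.7819 mA.
(Check via current divider: I_total = 3.968 mA; share G_k/ΣG = 0.1971 → same result.)

I ≈ 0.782 mA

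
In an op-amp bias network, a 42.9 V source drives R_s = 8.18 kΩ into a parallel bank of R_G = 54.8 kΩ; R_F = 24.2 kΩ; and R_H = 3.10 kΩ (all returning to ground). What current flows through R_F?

I ≈ 0.430 mA

Equivalent of the parallel group: R_p = 2.617 kΩ.
V_A = 42.9 × 2.617/10.80 = 10.40 V.
Branch current I = V_A/R_F = 10.40/24.2 = 0.4296 mA.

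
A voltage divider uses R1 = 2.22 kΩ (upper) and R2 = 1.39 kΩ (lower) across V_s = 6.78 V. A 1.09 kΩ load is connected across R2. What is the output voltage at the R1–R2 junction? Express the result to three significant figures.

V_out ≈ 1.46 V

First combine the lower leg with the load: R2 ‖ R_L = 0.6109 kΩ.
Then V_out = V_s · R2'/(R1 + R2') = 6.78 × 0.6109/2.831 = 1.463 V.
(Unloaded it would be 2.61 V; the load pulls it down.)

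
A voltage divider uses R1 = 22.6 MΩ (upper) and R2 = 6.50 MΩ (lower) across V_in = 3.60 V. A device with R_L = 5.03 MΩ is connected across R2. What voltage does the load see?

The load sits in parallel with R2, giving an effective lower resistance R2' = R2·R_L/(R2+R_L) = 2.836 MΩ.
Voltage divider with the loaded lower leg: V_out = 3.60 × 2.836/(22.6 + 2.836) = 3.60 × 0.1115 = 0.4013 V.

V_out ≈ 0.401 V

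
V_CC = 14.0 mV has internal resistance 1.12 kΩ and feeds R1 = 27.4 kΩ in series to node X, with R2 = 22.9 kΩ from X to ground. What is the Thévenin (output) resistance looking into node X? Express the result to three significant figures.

R1' = 1.12 + 27.4 = 28.52 kΩ (source resistance + R1).
Zeroing V_CC shorts the top of R1' to ground, so R_th = R1' ‖ R2 = 12.70 kΩ.

R_th ≈ 12.7 kΩ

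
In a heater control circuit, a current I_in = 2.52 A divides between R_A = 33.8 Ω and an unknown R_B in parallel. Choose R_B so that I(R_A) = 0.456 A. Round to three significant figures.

In a two-way split, I_A/I_in = R_B/(R_A + R_B).
0.456/2.52 = R_B/(R_A + R_B) → R_B = R_A · (0.1810)/(1 − 0.1810) = 33.8 × 0.2209 = 7.467 Ω.

R_B ≈ 7.47 Ω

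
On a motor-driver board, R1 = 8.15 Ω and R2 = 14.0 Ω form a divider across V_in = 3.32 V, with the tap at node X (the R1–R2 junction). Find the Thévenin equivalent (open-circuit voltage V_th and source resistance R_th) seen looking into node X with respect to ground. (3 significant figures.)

V_th is the unloaded tap voltage: V_in · R2/(R1+R2) = 3.32 × 0.6321 = 2.098 V.
Zeroing V_in shorts the top of R1 to ground, so R_th = R1 ‖ R2 = 5.151 Ω.

V_th ≈ 2.10 V, R_th ≈ 5.15 Ω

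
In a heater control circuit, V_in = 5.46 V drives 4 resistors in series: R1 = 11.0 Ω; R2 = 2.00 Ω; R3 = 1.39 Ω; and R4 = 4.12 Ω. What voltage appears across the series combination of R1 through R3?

Series total: ΣR = 11.0 + 2.00 + 1.39 + 4.12 = 18.51 Ω.
R_{R1..R3} = 11.0 + 2.00 + 1.39 = 14.39 Ω.
By the voltage-divider rule, V = 5.46 × 14.39/18.51 = 4.245 V.

V ≈ 4.24 V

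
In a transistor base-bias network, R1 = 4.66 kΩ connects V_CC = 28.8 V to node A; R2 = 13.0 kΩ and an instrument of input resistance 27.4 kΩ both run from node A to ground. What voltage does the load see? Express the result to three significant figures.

V_out ≈ 18.8 V

R2 ‖ R_L = (13.0 × 27.4)/(13.0 + 27.4) = 8.817 kΩ.
Voltage divider with the loaded lower leg: V_out = 28.8 × 8.817/(4.66 + 8.817) = 28.8 × 0.6542 = 18.84 V.
(Unloaded it would be 21.2 V; the load pulls it down.)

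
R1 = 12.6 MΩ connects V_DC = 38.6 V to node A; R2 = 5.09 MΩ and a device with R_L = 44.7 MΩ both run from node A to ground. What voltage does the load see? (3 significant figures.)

R2 ‖ R_L = (5.09 × 44.7)/(5.09 + 44.7) = 4.570 MΩ.
Then V_out = V_DC · R2'/(R1 + R2') = 38.6 × 4.570/17.17 = 10.27 V.
(Unloaded it would be 11.1 V; the load pulls it down.)

V_out ≈ 10.3 V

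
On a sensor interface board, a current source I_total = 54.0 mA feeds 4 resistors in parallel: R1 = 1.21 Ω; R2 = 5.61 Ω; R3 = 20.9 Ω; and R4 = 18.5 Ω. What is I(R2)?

ΣG = 1/1.21 + 1/5.61 + 1/20.9 + 1/18.5 = 1.107.
By the current-divider rule, I = I_total · G_k/ΣG = 54.0 × 0.1611 = 8.698 mA.

I ≈ 8.70 mA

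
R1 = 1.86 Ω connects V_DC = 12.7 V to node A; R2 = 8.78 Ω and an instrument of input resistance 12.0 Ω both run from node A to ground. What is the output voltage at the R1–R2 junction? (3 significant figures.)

V_out ≈ 9.29 V

The load sits in parallel with R2, giving an effective lower resistance R2' = R2·R_L/(R2+R_L) = 5.070 Ω.
Then V_out = V_DC · R2'/(R1 + R2') = 12.7 × 5.070/6.930 = 9.291 V.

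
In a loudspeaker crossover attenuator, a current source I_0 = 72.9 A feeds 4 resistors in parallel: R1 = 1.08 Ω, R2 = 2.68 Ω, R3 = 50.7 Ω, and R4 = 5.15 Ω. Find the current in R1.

Conductances: ΣG = 1/1.08 + 1/2.68 + 1/50.7 + 1/5.15 = 1.513 (1/Ω).
Current divider: I(R1) = I_0 · G_k/ΣG = 72.9 × (0.9259/1.513) = 72.9 × 0.6120 = 44.61 A.

I ≈ 44.6 A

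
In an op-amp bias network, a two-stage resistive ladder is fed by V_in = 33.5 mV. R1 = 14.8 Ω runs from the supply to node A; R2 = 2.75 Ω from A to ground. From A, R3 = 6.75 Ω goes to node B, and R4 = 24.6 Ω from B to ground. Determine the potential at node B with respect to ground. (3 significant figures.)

V_B ≈ 3.84 mV

The second stage (R3 + R4 = 31.35 Ω) loads node A in parallel with R2.
Effective lower resistance at A: R2 ‖ 31.35 = 2.528 Ω.
V_A = 33.5 × 2.528/(14.8 + 2.528) = 4.888 mV.
Stage 2 is unloaded, so V_B = V_A · R4/(R3+R4) = 4.888 × 24.6/31.35 = 3.835 mV.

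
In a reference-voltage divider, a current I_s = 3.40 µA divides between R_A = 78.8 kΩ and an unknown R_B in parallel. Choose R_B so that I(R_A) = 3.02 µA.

The fraction through R_A equals R_B/(R_A+R_B).
3.02/3.40 = R_B/(R_A + R_B) → R_B = R_A · (0.8882)/(1 − 0.8882) = 78.8 × 7.947 = 626.3 kΩ.

R_B ≈ 626 kΩ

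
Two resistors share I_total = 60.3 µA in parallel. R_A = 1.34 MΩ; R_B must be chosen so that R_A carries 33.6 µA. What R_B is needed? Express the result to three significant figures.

The fraction through R_A equals R_B/(R_A+R_B).
33.6/60.3 = R_B/(R_A + R_B) → R_B = R_A · (0.5572)/(1 − 0.5572) = 1.34 × 1.258 = 1.686 MΩ.

R_B ≈ 1.69 MΩ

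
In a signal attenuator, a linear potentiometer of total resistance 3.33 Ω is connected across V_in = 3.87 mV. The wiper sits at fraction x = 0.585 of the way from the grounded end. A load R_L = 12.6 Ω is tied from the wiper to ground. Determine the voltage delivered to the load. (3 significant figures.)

Lower segment x·R_p = 1.948 Ω; upper segment (1−x)·R_p = 1.382 Ω.
Lower segment in parallel with the load: 1.948 ‖ 12.6 = 1.687 Ω.
Loaded-divider output: V_out = 3.87 × 0.5497 = 2.127 mV.

V_out ≈ 2.13 mV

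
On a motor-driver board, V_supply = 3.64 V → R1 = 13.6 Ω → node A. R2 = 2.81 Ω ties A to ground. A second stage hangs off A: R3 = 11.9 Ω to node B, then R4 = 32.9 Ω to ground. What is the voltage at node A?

V_A ≈ 0.593 V

The second stage (R3 + R4 = 44.80 Ω) loads node A in parallel with R2.
R2 ‖ (R3+R4) = 2.644 Ω.
V_A = 3.64 × 2.644/(13.6 + 2.644) = 0.5925 V.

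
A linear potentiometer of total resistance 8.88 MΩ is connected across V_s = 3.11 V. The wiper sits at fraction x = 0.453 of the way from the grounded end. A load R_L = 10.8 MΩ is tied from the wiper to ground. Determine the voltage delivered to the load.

V_out ≈ 1.17 V

Split the track: R_lower = x·R_p = 4.023 MΩ, R_upper = (1−x)·R_p = 4.857 MΩ.
R_L loads the lower segment: effective lower R = 2.931 MΩ.
Then V_out = V_s · 2.931/(4.857 + 2.931) = 1.170 V.
(Unloaded: V_out = x·V_s = 1.41 V.)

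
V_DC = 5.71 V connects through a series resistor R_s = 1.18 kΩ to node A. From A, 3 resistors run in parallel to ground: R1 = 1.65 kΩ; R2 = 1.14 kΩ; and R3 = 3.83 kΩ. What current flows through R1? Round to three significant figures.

Equivalent of the parallel group: R_p = 0.5733 kΩ.
Node voltage V_A = V_DC · R_p/(R_s + R_p) = 5.71 × 0.3270 = 1.867 V.
I(R1) = V_A / R1 = 1.867/1.65 = 1.132 mA.
(Equivalently: I_total = 3.257 mA, then current-divider fraction G_k/ΣG = 0.3474.)

I ≈ 1.13 mA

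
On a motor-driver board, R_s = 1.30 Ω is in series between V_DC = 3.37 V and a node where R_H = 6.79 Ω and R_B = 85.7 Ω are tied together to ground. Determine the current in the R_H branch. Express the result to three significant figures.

I ≈ 0.411 A

Parallel bank: R_p = 1/(1/6.79 + 1/85.7) = 6.292 Ω.
V_A = 3.37 × 6.292/7.592 = 2.793 V.
I(R_H) = V_A / R_H = 2.793/6.79 = 0.4113 A.
(Equivalently: I_total = 0.4439 A, then current-divider fraction G_k/ΣG = 0.9266.)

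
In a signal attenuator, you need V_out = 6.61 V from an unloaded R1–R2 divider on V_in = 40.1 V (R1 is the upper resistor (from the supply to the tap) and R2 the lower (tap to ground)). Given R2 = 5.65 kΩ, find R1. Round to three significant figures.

R1 ≈ 28.6 kΩ

Required fraction k = V_out/V_in = 0.1648.
Rearranging, R1 = R2·(1−k)/k = 5.65 × 5.067 = 28.63 kΩ.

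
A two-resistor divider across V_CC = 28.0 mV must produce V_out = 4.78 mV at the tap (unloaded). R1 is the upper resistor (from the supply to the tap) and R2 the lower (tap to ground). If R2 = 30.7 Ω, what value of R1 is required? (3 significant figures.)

R1 ≈ 149 Ω

The divider ratio is R2/(R1+R2) = 4.78/28.0 = 0.1707.
Rearranging, R1 = R2·(1−k)/k = 30.7 × 4.858 = 149.1 Ω.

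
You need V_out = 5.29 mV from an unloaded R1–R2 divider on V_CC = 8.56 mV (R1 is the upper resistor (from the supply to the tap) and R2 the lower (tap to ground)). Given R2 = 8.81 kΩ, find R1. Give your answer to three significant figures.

R1 ≈ 5.45 kΩ

The divider ratio is R2/(R1+R2) = 5.29/8.56 = 0.6180.
R1 = R2·(1/k − 1) = 8.81 × 0.6181 = 5.446 kΩ.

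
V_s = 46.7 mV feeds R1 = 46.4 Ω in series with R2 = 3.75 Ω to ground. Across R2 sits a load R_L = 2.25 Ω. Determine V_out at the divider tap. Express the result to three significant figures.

R2 ‖ R_L = (3.75 × 2.25)/(3.75 + 2.25) = 1.406 Ω.
Then V_out = V_s · R2'/(R1 + R2') = 46.7 × 1.406/47.81 = 1.374 mV.

V_out ≈ 1.37 mV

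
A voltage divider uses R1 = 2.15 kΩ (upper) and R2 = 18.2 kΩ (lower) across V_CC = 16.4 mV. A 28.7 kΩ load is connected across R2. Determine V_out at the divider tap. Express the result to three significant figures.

V_out ≈ 13.7 mV

R2 ‖ R_L = (18.2 × 28.7)/(18.2 + 28.7) = 11.14 kΩ.
Now apply the divider: V_out = 16.4 × 0.8382 = 13.75 mV.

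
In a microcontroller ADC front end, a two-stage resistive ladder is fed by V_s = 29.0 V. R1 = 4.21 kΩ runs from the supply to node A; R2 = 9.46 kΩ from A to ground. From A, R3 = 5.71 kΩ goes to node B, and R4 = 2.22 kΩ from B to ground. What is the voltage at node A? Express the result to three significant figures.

V_A ≈ 14.7 V

Looking into the second stage from A: R3 + R4 = 7.930 kΩ appears in parallel with R2.
Effective lower resistance at A: R2 ‖ 7.930 = 4.314 kΩ.
V_A = 29.0 × 4.314/(4.21 + 4.314) = 14.68 V.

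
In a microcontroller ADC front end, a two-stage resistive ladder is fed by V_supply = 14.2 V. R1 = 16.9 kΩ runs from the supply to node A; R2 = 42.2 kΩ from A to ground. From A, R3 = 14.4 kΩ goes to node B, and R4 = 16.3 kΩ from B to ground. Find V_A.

Looking into the second stage from A: R3 + R4 = 30.70 kΩ appears in parallel with R2.
Effective lower resistance at A: R2 ‖ 30.70 = 17.77 kΩ.
V_A = 14.2 × 17.77/(16.9 + 17.77) = 7.278 V.

V_A ≈ 7.28 V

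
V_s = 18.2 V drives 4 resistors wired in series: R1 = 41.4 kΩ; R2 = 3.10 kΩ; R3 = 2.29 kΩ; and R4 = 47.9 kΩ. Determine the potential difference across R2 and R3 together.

V ≈ 1.04 V

ΣR = 41.4 + 3.10 + 2.29 + 47.9 = 94.69 kΩ.
R_{R2..R3} = 3.10 + 2.29 = 5.390 kΩ.
By the voltage-divider rule, V = 18.2 × 5.390/94.69 = 1.036 V.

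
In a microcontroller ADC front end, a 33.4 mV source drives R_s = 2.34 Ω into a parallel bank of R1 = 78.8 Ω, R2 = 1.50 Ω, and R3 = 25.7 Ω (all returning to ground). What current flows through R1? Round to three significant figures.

I ≈ 0.158 mA

Combine the parallel branches: R_p = (1/78.8 + 1/1.50 + 1/25.7)⁻¹ = 1.392 Ω.
Node voltage V_A = V_supply · R_p/(R_s + R_p) = 33.4 × 0.3730 = 12.46 mV.
I(R1) = V_A / R1 = 12.46/78.8 = 0.1581 mA.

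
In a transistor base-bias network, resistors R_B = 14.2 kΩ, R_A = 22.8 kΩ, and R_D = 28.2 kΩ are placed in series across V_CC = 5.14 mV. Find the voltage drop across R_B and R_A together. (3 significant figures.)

Series total: ΣR = 14.2 + 22.8 + 28.2 = 65.20 kΩ.
R_{R_B..R_A} = 14.2 + 22.8 = 37.00 kΩ.
V = V_CC · R/ΣR = 5.14 × 0.5675 = 2.917 mV.

V ≈ 2.92 mV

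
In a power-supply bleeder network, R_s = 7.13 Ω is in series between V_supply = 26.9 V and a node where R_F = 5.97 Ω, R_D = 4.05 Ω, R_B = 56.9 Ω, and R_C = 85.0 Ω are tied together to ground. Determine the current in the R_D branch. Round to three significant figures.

Equivalent of the parallel group: R_p = 2.253 Ω.
V_A = 26.9 × 2.253/9.383 = 6.460 V.
I(R_D) = V_A / R_D = 6.460/4.05 = 1.595 A.

I ≈ 1.60 A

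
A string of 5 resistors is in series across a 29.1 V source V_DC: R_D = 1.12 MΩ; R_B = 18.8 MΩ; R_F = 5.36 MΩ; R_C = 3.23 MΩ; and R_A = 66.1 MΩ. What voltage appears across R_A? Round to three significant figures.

ΣR = 1.12 + 18.8 + 5.36 + 3.23 + 66.1 = 94.61 MΩ.
By the voltage-divider rule, V = 29.1 × 66.10/94.61 = 20.33 V.

V ≈ 20.3 V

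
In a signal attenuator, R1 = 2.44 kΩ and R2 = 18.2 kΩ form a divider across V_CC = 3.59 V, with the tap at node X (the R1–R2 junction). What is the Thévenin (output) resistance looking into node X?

R_th ≈ 2.15 kΩ

With V_CC suppressed (replaced by a short), R_th = R1 ‖ R2 = (2.440 × 18.2)/(2.440 + 18.2) = 2.152 kΩ.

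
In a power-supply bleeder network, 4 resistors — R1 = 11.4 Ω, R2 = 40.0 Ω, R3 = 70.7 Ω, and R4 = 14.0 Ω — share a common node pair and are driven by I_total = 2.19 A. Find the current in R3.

Conductances: ΣG = 1/11.4 + 1/40.0 + 1/70.7 + 1/14.0 = 0.1983 (1/Ω).
By the current-divider rule, I = I_total · G_k/ΣG = 2.19 × 0.07133 = 0.1562 A.

I ≈ 0.156 A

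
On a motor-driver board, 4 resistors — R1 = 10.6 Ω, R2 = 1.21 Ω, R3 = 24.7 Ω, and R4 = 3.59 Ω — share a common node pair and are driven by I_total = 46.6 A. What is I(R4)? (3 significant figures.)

I ≈ 10.5 A

Total conductance ΣG = 1/10.6 + 1/1.21 + 1/24.7 + 1/3.59 = 1.240 (units of 1/Ω).
R4 takes the fraction G_k/ΣG = 0.2786/1.240 = 0.2247, so I = 46.6 × 0.2247 = 10.47 A.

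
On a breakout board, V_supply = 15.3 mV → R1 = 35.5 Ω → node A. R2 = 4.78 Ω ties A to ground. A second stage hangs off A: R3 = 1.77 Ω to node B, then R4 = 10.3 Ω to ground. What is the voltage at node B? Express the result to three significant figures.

V_B ≈ 1.15 mV

The second stage (R3 + R4 = 12.07 Ω) loads node A in parallel with R2.
Effective lower resistance at A: R2 ‖ 12.07 = 3.424 Ω.
First divider: V_A = V_supply · 3.424/(35.5 + 3.424) = 1.346 mV.
Then the unloaded second divider: V_B = V_A × R4/(R3+R4) = 1.346 × 0.8534 = 1.149 mV.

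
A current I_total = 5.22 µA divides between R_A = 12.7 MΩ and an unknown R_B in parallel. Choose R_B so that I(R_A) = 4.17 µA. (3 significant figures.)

The fraction through R_A equals R_B/(R_A+R_B).
4.17/5.22 = R_B/(R_A + R_B) → R_B = R_A · (0.7989)/(1 − 0.7989) = 12.7 × 3.971 = 50.44 MΩ.

R_B ≈ 50.4 MΩ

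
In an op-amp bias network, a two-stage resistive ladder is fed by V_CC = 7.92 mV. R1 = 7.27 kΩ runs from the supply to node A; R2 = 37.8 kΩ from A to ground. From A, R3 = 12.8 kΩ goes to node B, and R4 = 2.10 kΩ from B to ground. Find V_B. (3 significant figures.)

Node A sees R2 in parallel with the series input of stage 2, R3 + R4 = 14.90 kΩ.
R2 ‖ (R3+R4) = 10.69 kΩ.
So V_A = 7.92 × 0.5952 = 4.714 mV.
Stage 2 is unloaded, so V_B = V_A · R4/(R3+R4) = 4.714 × 2.10/14.90 = 0.6643 mV.

V_B ≈ 0.664 mV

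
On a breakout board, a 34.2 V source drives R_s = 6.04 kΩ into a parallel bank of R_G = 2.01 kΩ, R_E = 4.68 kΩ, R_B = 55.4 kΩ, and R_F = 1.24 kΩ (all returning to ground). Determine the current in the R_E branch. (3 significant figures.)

I ≈ 0.711 mA

Combine the parallel branches: R_p = (1/2.01 + 1/4.68 + 1/55.4 + 1/1.24)⁻¹ = 0.6512 kΩ.
Node voltage V_A = V_DC · R_p/(R_s + R_p) = 34.2 × 0.09732 = 3.328 V.
I(R_E) = V_A / R_E = 3.328/4.68 = 0.7112 mA.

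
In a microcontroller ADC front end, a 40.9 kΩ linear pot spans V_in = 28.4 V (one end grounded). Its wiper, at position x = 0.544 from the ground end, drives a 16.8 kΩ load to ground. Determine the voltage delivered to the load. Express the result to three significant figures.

Split the track: R_lower = x·R_p = 22.25 kΩ, R_upper = (1−x)·R_p = 18.65 kΩ.
R_L loads the lower segment: effective lower R = 9.572 kΩ.
Loaded-divider output: V_out = 28.4 × 0.3392 = 9.632 V.

V_out ≈ 9.63 V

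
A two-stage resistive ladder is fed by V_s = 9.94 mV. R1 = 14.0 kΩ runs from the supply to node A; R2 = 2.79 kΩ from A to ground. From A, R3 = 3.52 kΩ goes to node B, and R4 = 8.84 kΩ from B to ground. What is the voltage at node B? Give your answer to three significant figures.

V_B ≈ 0.994 mV

Node A sees R2 in parallel with the series input of stage 2, R3 + R4 = 12.36 kΩ.
Effective lower resistance at A: R2 ‖ 12.36 = 2.276 kΩ.
So V_A = 9.94 × 0.1398 = 1.390 mV.
Stage 2 is unloaded, so V_B = V_A · R4/(R3+R4) = 1.390 × 8.84/12.36 = 0.9942 mV.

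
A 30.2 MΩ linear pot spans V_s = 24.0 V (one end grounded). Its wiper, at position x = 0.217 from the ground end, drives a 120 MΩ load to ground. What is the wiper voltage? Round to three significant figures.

Split the track: R_lower = x·R_p = 6.553 MΩ, R_upper = (1−x)·R_p = 23.65 MΩ.
(x·R_p) ‖ R_L = 6.214 MΩ.
Then V_out = V_s · 6.214/(23.65 + 6.214) = 4.994 V.
(Unloaded: V_out = x·V_s = 5.21 V.)

V_out ≈ 4.99 V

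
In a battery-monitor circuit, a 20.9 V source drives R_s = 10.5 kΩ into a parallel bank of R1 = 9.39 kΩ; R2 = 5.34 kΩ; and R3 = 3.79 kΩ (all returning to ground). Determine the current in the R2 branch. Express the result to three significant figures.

Parallel bank: R_p = 1/(1/9.39 + 1/5.34 + 1/3.79) = 1.793 kΩ.
V_A by voltage divider: V_A = 20.9 × 1.793/(10.5 + 1.793) = 3.049 V.
I(R2) = V_A / R2 = 3.049/5.34 = 0.5710 mA.

I ≈ 0.571 mA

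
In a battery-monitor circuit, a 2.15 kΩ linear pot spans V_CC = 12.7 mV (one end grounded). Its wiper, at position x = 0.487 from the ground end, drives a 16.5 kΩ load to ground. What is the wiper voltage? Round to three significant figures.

Split the track: R_lower = x·R_p = 1.047 kΩ, R_upper = (1−x)·R_p = 1.103 kΩ.
(x·R_p) ‖ R_L = 0.9846 kΩ.
Loaded-divider output: V_out = 12.7 × 0.4716 = 5.990 mV.
(Unloaded: V_out = x·V_CC = 6.18 mV.)

V_out ≈ 5.99 mV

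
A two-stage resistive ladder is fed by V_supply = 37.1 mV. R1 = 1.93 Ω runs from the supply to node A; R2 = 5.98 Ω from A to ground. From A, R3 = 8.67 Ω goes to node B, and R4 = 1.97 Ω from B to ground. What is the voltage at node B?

The second stage (R3 + R4 = 10.64 Ω) loads node A in parallel with R2.
Effective lower resistance at A: R2 ‖ 10.64 = 3.828 Ω.
First divider: V_A = V_supply · 3.828/(1.93 + 3.828) = 24.67 mV.
Stage 2 is unloaded, so V_B = V_A · R4/(R3+R4) = 24.67 × 1.97/10.64 = 4.567 mV.

V_B ≈ 4.57 mV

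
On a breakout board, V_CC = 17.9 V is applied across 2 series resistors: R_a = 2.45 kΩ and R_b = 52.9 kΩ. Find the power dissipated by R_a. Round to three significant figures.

ΣR = 55.35 kΩ → I = 17.9/55.35 = 0.3234 mA.
P(R_a) = I²·R_a = (0.3234)² × 2.45 = 0.2562 mW.

P ≈ 0.256 mW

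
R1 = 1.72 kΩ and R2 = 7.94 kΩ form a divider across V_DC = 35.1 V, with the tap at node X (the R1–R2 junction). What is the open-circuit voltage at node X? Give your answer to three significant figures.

V_th ≈ 28.9 V

V_th is the unloaded tap voltage: V_DC · R2/(R1+R2) = 35.1 × 0.8219 = 28.85 V.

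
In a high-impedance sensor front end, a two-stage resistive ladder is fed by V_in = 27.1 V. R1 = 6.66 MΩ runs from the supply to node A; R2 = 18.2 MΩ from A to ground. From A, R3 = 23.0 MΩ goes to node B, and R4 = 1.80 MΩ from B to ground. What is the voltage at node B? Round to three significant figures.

The second stage (R3 + R4 = 24.80 MΩ) loads node A in parallel with R2.
Effective lower resistance at A: R2 ‖ 24.80 = 10.50 MΩ.
So V_A = 27.1 × 0.6118 = 16.58 V.
Then the unloaded second divider: V_B = V_A × R4/(R3+R4) = 16.58 × 0.07258 = 1.203 V.

V_B ≈ 1.20 V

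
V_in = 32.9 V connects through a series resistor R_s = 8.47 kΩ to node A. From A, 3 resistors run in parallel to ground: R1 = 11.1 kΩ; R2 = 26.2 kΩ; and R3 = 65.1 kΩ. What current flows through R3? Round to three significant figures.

Equivalent of the parallel group: R_p = 6.963 kΩ.
V_A by voltage divider: V_A = 32.9 × 6.963/(8.47 + 6.963) = 14.84 V.
Branch current I = V_A/R3 = 14.84/65.1 = 0.2280 mA.

I ≈ 0.228 mA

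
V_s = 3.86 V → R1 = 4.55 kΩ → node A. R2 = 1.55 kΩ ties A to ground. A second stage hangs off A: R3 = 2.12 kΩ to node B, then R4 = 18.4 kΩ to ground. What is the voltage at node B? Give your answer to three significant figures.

V_B ≈ 0.833 V

Node A sees R2 in parallel with the series input of stage 2, R3 + R4 = 20.52 kΩ.
R2 ‖ (R3+R4) = 1.441 kΩ.
V_A = 3.86 × 1.441/(4.55 + 1.441) = 0.9285 V.
V_B = V_A × 0.8967 = 0.8326 V.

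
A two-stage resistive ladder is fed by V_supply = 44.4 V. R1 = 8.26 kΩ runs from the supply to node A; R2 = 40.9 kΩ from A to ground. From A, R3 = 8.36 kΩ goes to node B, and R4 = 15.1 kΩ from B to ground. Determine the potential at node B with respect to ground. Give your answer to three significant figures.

V_B ≈ 18.4 V

Node A sees R2 in parallel with the series input of stage 2, R3 + R4 = 23.46 kΩ.
Effective lower resistance at A: R2 ‖ 23.46 = 14.91 kΩ.
V_A = 44.4 × 14.91/(8.26 + 14.91) = 28.57 V.
Stage 2 is unloaded, so V_B = V_A · R4/(R3+R4) = 28.57 × 15.1/23.46 = 18.39 V.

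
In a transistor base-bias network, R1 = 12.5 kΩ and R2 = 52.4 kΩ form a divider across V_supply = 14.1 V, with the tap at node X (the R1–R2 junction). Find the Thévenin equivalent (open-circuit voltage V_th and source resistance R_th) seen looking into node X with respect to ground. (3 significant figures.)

With X open, the divider is unloaded: V_th = 14.1 × 52.4/64.90 = 11.38 V.
With V_supply suppressed (replaced by a short), R_th = R1 ‖ R2 = (12.50 × 52.4)/(12.50 + 52.4) = 10.09 kΩ.

V_th ≈ 11.4 V, R_th ≈ 10.1 kΩ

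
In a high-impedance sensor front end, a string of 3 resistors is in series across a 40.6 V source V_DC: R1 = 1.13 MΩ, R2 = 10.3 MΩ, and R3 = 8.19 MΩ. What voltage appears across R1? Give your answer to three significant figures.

V ≈ 2.34 V

Total series resistance ΣR = 1.13 + 10.3 + 8.19 = 19.62 MΩ.
Voltage divider: V = V_DC · (1.130 / 19.62) = 40.6 × 0.05759 = 2.338 V.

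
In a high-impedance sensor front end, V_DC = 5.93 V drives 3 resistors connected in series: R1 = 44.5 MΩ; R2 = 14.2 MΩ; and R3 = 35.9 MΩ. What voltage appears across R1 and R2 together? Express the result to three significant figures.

V ≈ 3.68 V

ΣR = 44.5 + 14.2 + 35.9 = 94.60 MΩ.
R_{R1..R2} = 44.5 + 14.2 = 58.70 MΩ.
V = V_DC · R/ΣR = 5.93 × 0.6205 = 3.680 V.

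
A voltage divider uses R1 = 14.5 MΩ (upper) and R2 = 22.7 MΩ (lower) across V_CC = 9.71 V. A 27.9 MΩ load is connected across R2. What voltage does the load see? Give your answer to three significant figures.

V_out ≈ 4.50 V

R2 ‖ R_L = (22.7 × 27.9)/(22.7 + 27.9) = 12.52 MΩ.
Then V_out = V_CC · R2'/(R1 + R2') = 9.71 × 12.52/27.02 = 4.499 V.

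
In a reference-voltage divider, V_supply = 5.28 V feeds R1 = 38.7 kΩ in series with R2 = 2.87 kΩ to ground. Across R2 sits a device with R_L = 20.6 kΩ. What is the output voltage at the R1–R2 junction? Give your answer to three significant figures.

R2 ‖ R_L = (2.87 × 20.6)/(2.87 + 20.6) = 2.519 kΩ.
Voltage divider with the loaded lower leg: V_out = 5.28 × 2.519/(38.7 + 2.519) = 5.28 × 0.06111 = 0.3227 V.

V_out ≈ 0.323 V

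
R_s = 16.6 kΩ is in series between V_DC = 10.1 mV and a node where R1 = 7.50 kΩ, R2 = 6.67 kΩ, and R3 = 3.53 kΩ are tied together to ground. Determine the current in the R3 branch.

I ≈ 0.275 µA

Equivalent of the parallel group: R_p = 1.765 kΩ.
V_A by voltage divider: V_A = 10.1 × 1.765/(16.6 + 1.765) = 0.9707 mV.
I(R3) = V_A / R3 = 0.9707/3.53 = 0.2750 µA.
(Equivalently: I_total = 0.5500 µA, then current-divider fraction G_k/ΣG = 0.5000.)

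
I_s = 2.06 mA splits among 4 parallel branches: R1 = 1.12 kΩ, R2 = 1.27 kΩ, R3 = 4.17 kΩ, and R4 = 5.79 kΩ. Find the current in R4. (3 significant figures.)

I ≈ 0.170 mA

ΣG = 1/1.12 + 1/1.27 + 1/4.17 + 1/5.79 = 2.093.
R4 takes the fraction G_k/ΣG = 0.1727/2.093 = 0.08253, so I = 2.06 × 0.08253 = 0.1700 mA.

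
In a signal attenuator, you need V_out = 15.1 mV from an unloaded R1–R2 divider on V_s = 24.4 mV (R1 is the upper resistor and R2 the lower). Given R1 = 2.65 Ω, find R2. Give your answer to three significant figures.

R2 ≈ 4.30 Ω

Required fraction k = V_out/V_s = 0.6189.
R2 = R1 · 0.6189/(1 − 0.6189) = 4.303 Ω.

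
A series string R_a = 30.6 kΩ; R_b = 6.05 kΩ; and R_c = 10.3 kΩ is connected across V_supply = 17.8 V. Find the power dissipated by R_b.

P ≈ 0.870 mW

ΣR = 46.95 kΩ → I = 17.8/46.95 = 0.3791 mA.
P(R_b) = I²·R_b = (0.3791)² × 6.05 = 0.8696 mW.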